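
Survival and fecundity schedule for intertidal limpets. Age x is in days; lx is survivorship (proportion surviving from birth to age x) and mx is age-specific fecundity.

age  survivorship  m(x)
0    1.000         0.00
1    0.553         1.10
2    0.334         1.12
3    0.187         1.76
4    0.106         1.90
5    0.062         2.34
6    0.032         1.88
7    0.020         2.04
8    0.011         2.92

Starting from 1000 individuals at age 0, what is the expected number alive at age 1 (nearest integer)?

Expected survivors = N0 · l_1 = 1000 × 0.553 = 553 → 553

553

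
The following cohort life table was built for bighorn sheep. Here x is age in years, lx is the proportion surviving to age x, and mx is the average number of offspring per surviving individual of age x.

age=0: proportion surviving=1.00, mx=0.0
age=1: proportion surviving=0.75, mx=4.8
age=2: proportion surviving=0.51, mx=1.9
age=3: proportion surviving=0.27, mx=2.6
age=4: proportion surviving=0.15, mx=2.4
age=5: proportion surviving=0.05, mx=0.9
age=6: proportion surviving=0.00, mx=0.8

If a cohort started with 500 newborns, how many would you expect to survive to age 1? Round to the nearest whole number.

375

Expected survivors = N0 · l_1 = 500 × 0.75 = 375 → 375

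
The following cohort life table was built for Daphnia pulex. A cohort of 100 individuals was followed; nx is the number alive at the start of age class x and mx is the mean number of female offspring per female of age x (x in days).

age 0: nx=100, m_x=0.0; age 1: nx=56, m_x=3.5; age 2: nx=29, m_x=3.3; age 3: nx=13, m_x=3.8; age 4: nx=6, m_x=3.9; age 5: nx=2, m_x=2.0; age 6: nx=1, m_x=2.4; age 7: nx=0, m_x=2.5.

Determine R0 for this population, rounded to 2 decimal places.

lx = nx/n0 = nx/100: 1, 0.56, 0.29, 0.13, 0.06, 0.02, 0.01, 0
lx·mx by age: 0, 1.96, 0.957, 0.494, 0.234, 0.04, 0.024, 0
R0 = Σ lx·mx = 3.709 → 3.71

3.71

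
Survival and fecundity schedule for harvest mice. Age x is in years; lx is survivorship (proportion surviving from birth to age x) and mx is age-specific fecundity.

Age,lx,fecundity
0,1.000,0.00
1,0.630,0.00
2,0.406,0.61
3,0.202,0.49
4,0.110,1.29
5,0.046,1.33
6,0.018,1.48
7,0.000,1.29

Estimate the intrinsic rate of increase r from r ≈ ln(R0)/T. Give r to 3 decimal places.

-0.174

R0 = Σ lx·mx = 0 + 0 + 0.24766 + 0.09898 + 0.1419 + 0.06118 + 0.02664 + 0 = 0.57636
Σ x·lx·mx = 1.8256; T = 1.8256/0.57636 = 3.16746…
r ≈ ln(R0)/T = ln(0.57636)/3.16746… = -0.17396… → -0.174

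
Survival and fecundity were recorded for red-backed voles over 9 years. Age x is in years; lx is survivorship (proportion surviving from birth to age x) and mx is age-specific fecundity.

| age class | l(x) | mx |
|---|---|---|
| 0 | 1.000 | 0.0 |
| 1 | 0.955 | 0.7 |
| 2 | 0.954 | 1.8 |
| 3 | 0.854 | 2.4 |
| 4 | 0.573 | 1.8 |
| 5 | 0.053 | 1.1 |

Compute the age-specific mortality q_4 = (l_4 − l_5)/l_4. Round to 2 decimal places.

0.91

q_4 = (l_4 − l_5) / l_4 = (0.573 − 0.053) / 0.573
     = 0.52 / 0.573 = 0.907504… → 0.91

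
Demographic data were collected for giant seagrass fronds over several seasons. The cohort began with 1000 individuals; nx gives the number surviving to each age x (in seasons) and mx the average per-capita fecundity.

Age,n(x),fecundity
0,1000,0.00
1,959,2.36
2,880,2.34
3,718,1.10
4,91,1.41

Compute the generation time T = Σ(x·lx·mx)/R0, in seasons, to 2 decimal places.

lx = nx/n0 = nx/1000: 1, 0.959, 0.88, 0.718, 0.091
lx·mx: 0, 2.26324, 2.0592, 0.7898, 0.12831 → R0 = 5.24055
x·lx·mx: 0, 2.26324, 4.1184, 2.3694, 0.51324 → Σ = 9.26428
T = 9.26428 / 5.24055 = 1.767807… → 1.77

1.77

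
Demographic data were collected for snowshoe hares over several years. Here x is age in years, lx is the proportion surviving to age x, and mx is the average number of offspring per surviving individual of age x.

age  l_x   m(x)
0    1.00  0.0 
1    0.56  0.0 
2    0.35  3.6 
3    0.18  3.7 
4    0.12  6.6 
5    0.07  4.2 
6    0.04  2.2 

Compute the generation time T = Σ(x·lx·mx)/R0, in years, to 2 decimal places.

3.12

lx·mx: 0, 0, 1.26, 0.666, 0.792, 0.294, 0.088 → R0 = 3.1
x·lx·mx: 0, 0, 2.52, 1.998, 3.168, 1.47, 0.528 → Σ = 9.684
T = 9.684 / 3.1 = 3.123871… → 3.12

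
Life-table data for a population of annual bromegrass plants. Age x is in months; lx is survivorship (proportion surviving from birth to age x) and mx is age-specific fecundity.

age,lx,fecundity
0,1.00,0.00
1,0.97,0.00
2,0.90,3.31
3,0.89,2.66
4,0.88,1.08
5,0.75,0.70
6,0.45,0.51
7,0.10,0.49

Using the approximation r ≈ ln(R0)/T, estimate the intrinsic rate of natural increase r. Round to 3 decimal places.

R0 = Σ lx·mx = 0 + 0 + 2.979 + 2.3674 + 0.9504 + 0.525 + 0.2295 + 0.049 = 7.1003
Σ x·lx·mx = 21.2068; T = 21.2068/7.1003 = 2.98675…
r ≈ ln(R0)/T = ln(7.1003)/2.98675… = 0.65628… → 0.656

0.656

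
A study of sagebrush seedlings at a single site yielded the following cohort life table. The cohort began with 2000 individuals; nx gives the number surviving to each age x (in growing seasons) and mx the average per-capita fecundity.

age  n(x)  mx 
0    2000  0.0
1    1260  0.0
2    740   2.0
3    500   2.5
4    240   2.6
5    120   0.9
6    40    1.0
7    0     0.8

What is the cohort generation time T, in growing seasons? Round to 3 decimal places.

2.852

lx = nx/n0 = nx/2000: 1, 0.63, 0.37, 0.25, 0.12, 0.06, 0.02, 0
lx·mx: 0, 0, 0.74, 0.625, 0.312, 0.054, 0.02, 0 → R0 = 1.751
x·lx·mx: 0, 0, 1.48, 1.875, 1.248, 0.27, 0.12, 0 → Σ = 4.993
T = 4.993 / 1.751 = 2.851513… → 2.852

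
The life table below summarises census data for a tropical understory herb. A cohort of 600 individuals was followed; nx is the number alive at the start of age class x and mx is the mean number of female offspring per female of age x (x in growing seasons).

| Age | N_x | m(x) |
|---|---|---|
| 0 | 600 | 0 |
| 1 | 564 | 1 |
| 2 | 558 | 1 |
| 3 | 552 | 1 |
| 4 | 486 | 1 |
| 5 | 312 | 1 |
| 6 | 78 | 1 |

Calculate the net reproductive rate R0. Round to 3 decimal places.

4.250

lx = nx/n0 = nx/600: 1, 0.94, 0.93, 0.92, 0.81, 0.52, 0.13
lx·mx by age: 0, 0.94, 0.93, 0.92, 0.81, 0.52, 0.13
R0 = Σ lx·mx = 4.25 → 4.250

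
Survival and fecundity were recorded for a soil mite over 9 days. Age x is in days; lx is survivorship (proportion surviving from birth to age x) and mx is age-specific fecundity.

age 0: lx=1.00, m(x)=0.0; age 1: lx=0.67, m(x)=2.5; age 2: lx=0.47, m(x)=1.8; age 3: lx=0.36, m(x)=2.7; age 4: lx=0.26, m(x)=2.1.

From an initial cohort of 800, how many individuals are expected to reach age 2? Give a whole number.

Expected survivors = N0 · l_2 = 800 × 0.47 = 376 → 376

376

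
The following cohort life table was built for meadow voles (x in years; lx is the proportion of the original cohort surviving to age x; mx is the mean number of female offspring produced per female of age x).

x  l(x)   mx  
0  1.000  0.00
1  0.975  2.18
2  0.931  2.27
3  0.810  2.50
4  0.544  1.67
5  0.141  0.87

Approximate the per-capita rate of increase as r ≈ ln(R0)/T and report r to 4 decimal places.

R0 = Σ lx·mx = 0 + 2.1255 + 2.11337 + 2.025 + 0.90848 + 0.12267 = 7.29502
Σ x·lx·mx = 16.67451; T = 16.67451/7.29502 = 2.28574…
r ≈ ln(R0)/T = ln(7.29502)/2.28574… = 0.869387… → 0.8694

0.8694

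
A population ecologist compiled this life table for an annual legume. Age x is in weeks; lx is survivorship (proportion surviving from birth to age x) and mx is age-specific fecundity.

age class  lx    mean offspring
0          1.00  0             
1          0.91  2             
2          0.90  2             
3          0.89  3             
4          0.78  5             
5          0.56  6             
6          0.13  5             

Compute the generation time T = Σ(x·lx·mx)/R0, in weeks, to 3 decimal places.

lx·mx: 0, 1.82, 1.8, 2.67, 3.9, 3.36, 0.65 → R0 = 14.2
x·lx·mx: 0, 1.82, 3.6, 8.01, 15.6, 16.8, 3.9 → Σ = 49.73
T = 49.73 / 14.2 = 3.502113… → 3.502

3.502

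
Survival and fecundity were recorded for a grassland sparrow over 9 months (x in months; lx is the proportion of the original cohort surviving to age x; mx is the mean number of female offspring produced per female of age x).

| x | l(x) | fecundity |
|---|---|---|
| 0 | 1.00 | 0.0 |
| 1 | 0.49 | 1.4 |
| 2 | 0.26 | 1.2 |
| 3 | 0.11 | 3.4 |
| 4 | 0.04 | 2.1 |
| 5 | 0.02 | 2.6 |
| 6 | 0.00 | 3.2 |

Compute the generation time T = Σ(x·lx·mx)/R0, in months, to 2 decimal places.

lx·mx: 0, 0.686, 0.312, 0.374, 0.084, 0.052, 0 → R0 = 1.508
x·lx·mx: 0, 0.686, 0.624, 1.122, 0.336, 0.26, 0 → Σ = 3.028
T = 3.028 / 1.508 = 2.007958… → 2.01

2.01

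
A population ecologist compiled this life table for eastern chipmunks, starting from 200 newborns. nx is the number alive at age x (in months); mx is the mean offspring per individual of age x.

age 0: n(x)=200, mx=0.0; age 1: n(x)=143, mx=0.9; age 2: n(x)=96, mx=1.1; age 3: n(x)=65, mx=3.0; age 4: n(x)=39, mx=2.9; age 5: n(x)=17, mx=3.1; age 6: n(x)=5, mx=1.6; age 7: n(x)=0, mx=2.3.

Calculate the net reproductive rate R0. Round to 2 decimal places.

3.02

lx = nx/n0 = nx/200: 1, 0.715, 0.48, 0.325, 0.195, 0.085, 0.025, 0
lx·mx by age: 0, 0.6435, 0.528, 0.975, 0.5655, 0.2635, 0.04, 0
R0 = Σ lx·mx = 3.0155 → 3.02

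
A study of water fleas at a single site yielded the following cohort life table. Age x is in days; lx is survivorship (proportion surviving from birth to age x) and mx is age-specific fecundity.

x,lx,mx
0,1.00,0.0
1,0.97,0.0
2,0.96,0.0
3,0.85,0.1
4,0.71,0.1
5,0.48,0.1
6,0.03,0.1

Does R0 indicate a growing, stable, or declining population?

declining

R0 = Σ lx·mx = 0 + 0 + 0 + 0.085 + 0.071 + 0.048 + 0.003 = 0.207
R0 < 1, so the population is declining.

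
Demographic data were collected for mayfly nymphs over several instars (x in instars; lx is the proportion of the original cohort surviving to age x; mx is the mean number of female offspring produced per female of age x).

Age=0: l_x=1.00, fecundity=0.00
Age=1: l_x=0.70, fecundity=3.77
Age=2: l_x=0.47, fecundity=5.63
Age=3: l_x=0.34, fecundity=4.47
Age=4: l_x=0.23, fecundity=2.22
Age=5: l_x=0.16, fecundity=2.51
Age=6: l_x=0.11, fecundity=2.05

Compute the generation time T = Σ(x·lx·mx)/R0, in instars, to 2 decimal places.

2.25

lx·mx: 0, 2.639, 2.6461, 1.5198, 0.5106, 0.4016, 0.2255 → R0 = 7.9426
x·lx·mx: 0, 2.639, 5.2922, 4.5594, 2.0424, 2.008, 1.353 → Σ = 17.894
T = 17.894 / 7.9426 = 2.252915… → 2.25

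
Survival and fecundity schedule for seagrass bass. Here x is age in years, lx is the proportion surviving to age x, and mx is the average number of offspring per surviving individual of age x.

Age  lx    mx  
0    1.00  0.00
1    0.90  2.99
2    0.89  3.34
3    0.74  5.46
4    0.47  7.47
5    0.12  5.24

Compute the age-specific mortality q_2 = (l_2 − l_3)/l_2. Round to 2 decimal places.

0.17

q_2 = (l_2 − l_3) / l_2 = (0.89 − 0.74) / 0.89
     = 0.15 / 0.89 = 0.168539… → 0.17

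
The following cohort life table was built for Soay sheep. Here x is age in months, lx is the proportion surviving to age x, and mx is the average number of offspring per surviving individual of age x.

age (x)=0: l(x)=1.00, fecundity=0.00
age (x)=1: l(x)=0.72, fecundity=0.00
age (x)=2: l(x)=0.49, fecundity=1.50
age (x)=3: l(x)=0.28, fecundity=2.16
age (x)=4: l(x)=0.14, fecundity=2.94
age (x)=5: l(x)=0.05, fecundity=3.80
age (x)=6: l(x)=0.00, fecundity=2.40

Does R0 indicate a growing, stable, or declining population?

growing

R0 = Σ lx·mx = 0 + 0 + 0.735 + 0.6048 + 0.4116 + 0.19 + 0 = 1.9414
R0 > 1, so the population is growing.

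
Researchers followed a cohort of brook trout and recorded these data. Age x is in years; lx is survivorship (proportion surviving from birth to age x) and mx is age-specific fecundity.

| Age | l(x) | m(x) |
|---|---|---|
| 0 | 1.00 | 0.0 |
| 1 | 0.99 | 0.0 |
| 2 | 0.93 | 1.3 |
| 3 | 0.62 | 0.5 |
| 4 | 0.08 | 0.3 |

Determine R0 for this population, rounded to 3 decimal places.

lx·mx by age: 0, 0, 1.209, 0.31, 0.024
R0 = Σ lx·mx = 1.543 → 1.543

1.543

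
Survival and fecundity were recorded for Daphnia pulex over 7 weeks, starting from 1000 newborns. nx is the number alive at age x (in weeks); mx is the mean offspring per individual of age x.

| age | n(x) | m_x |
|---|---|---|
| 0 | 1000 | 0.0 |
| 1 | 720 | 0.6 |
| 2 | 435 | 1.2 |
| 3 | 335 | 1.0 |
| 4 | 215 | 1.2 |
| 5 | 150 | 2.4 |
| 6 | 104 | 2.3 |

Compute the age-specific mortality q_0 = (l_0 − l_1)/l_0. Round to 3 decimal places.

lx = nx/n0 = nx/1000: 1, 0.72, 0.435, 0.335, 0.215, 0.15, 0.104
q_0 = (l_0 − l_1) / l_0 = (1 − 0.72) / 1
     = 0.28 / 1 = 0.28 → 0.280

0.280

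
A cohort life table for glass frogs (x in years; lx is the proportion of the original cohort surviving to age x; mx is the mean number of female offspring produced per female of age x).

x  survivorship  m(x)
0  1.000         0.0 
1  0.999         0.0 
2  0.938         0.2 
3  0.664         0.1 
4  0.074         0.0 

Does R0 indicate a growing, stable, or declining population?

declining

R0 = Σ lx·mx = 0 + 0 + 0.1876 + 0.0664 + 0 = 0.254
R0 < 1, so the population is declining.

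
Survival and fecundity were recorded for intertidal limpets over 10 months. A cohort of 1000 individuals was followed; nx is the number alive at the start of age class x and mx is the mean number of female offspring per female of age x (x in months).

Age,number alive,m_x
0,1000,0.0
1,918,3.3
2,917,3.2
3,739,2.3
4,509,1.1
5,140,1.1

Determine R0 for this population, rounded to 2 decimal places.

8.38

lx = nx/n0 = nx/1000: 1, 0.918, 0.917, 0.739, 0.509, 0.14
lx·mx by age: 0, 3.0294, 2.9344, 1.6997, 0.5599, 0.154
R0 = Σ lx·mx = 8.3774 → 8.38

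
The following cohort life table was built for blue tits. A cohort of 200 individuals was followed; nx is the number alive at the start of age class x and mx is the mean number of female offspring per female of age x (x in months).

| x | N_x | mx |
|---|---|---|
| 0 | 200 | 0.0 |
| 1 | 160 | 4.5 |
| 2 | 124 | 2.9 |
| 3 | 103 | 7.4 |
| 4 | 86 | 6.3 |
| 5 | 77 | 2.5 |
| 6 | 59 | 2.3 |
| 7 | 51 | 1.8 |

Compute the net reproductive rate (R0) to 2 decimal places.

lx = nx/n0 = nx/200: 1, 0.8, 0.62, 0.515, 0.43, 0.385, 0.295, 0.255
lx·mx by age: 0, 3.6, 1.798, 3.811, 2.709, 0.9625, 0.6785, 0.459
R0 = Σ lx·mx = 14.018 → 14.02

14.02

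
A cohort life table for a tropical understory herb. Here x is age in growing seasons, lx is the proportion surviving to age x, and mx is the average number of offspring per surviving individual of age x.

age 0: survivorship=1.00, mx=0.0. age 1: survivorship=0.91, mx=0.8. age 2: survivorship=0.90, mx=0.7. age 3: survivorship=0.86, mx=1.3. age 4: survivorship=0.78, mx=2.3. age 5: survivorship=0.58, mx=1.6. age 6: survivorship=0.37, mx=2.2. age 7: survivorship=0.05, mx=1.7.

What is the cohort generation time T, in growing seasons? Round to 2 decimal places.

3.71

lx·mx: 0, 0.728, 0.63, 1.118, 1.794, 0.928, 0.814, 0.085 → R0 = 6.097
x·lx·mx: 0, 0.728, 1.26, 3.354, 7.176, 4.64, 4.884, 0.595 → Σ = 22.637
T = 22.637 / 6.097 = 3.71281… → 3.71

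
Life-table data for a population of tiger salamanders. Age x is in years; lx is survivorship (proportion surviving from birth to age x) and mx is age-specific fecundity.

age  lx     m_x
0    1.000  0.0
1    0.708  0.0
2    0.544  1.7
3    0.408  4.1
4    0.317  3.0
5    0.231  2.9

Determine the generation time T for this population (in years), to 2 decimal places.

lx·mx: 0, 0, 0.9248, 1.6728, 0.951, 0.6699 → R0 = 4.2185
x·lx·mx: 0, 0, 1.8496, 5.0184, 3.804, 3.3495 → Σ = 14.0215
T = 14.0215 / 4.2185 = 3.323812… → 3.32

3.32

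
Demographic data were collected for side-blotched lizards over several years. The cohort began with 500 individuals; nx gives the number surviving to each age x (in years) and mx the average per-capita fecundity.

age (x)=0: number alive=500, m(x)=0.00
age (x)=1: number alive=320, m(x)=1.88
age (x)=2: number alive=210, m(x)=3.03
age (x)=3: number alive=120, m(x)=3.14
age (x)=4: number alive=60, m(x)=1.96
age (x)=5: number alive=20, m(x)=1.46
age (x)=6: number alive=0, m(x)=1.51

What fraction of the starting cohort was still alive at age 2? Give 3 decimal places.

0.420

l_2 = n_2/n_0 = 210/500 = 0.42 → 0.420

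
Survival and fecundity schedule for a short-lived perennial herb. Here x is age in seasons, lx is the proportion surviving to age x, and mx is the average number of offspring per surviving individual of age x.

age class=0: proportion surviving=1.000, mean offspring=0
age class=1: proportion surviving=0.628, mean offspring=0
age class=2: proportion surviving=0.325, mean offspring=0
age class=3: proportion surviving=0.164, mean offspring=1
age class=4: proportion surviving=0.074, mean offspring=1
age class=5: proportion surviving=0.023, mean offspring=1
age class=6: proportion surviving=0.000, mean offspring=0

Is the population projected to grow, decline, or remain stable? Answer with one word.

R0 = Σ lx·mx = 0 + 0 + 0 + 0.164 + 0.074 + 0.023 + 0 = 0.261
R0 < 1, so the population is declining.

declining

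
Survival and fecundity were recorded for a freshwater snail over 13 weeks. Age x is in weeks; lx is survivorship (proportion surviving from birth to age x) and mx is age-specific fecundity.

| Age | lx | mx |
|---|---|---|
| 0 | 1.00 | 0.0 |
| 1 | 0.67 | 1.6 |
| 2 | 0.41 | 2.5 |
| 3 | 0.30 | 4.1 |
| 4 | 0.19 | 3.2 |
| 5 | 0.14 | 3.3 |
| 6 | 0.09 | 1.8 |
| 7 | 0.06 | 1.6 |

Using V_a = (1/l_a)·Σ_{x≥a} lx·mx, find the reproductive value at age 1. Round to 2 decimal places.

6.95

lx·mx for x ≥ 1: 1.072, 1.025, 1.23, 0.608, 0.462, 0.162, 0.096 → sum = 4.655
V_1 = 4.655 / l_1 = 4.655 / 0.67 = 6.947761… → 6.95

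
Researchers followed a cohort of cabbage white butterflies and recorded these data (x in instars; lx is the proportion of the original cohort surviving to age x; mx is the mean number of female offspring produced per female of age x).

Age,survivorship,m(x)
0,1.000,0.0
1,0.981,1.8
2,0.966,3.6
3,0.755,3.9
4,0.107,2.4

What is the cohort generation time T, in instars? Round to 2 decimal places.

2.20

lx·mx: 0, 1.7658, 3.4776, 2.9445, 0.2568 → R0 = 8.4447
x·lx·mx: 0, 1.7658, 6.9552, 8.8335, 1.0272 → Σ = 18.5817
T = 18.5817 / 8.4447 = 2.200398… → 2.20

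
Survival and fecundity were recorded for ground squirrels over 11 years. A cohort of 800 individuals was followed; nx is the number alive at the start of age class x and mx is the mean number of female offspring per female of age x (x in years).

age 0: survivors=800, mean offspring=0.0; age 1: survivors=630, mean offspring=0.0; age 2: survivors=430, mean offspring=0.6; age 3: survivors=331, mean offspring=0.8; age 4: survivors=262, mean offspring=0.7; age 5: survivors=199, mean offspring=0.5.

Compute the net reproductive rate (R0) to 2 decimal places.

1.01

lx = nx/n0 = nx/800: 1, 0.7875, 0.5375, 0.41375, 0.3275, 0.24875
lx·mx by age: 0, 0, 0.3225, 0.331, 0.22925, 0.124375
R0 = Σ lx·mx = 1.007125 → 1.01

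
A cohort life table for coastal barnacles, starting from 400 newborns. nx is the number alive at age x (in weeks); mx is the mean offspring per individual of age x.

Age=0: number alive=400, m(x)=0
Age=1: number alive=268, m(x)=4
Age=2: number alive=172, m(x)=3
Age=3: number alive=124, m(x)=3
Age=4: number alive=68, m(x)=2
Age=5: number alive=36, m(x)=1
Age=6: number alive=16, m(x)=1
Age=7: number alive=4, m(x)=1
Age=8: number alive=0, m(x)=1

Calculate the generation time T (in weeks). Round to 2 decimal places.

1.89

lx = nx/n0 = nx/400: 1, 0.67, 0.43, 0.31, 0.17, 0.09, 0.04, 0.01, 0
lx·mx: 0, 2.68, 1.29, 0.93, 0.34, 0.09, 0.04, 0.01, 0 → R0 = 5.38
x·lx·mx: 0, 2.68, 2.58, 2.79, 1.36, 0.45, 0.24, 0.07, 0 → Σ = 10.17
T = 10.17 / 5.38 = 1.890335… → 1.89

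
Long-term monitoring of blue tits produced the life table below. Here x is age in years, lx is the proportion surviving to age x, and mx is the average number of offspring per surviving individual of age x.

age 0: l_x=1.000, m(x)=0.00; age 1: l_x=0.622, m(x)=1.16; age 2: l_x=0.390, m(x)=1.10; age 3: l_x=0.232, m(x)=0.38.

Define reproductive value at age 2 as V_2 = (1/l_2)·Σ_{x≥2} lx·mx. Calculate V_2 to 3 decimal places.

1.326

lx·mx for x ≥ 2: 0.429, 0.08816 → sum = 0.51716
V_2 = 0.51716 / l_2 = 0.51716 / 0.39 = 1.326051… → 1.326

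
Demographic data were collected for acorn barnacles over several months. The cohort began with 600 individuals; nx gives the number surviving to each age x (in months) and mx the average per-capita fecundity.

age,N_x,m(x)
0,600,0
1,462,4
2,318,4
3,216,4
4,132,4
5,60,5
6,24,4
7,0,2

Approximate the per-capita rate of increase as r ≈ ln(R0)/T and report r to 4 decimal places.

0.9233

lx = nx/n0 = nx/600: 1, 0.77, 0.53, 0.36, 0.22, 0.1, 0.04, 0
R0 = Σ lx·mx = 0 + 3.08 + 2.12 + 1.44 + 0.88 + 0.5 + 0.16 + 0 = 8.18
Σ x·lx·mx = 18.62; T = 18.62/8.18 = 2.27628…
r ≈ ln(R0)/T = ln(8.18)/2.27628… = 0.9233… → 0.9233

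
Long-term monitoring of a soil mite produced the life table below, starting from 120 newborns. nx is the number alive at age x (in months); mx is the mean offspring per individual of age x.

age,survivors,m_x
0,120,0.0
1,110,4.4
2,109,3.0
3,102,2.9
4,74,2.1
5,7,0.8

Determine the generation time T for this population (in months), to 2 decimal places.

lx = nx/n0 = nx/120: 1, 0.91667…, 0.90833…, 0.85, 0.61667…, 0.05833…
lx·mx: 0, 4.033333…, 2.725…, 2.465, 1.295…, 0.046667… → R0 = 10.565…
x·lx·mx: 0, 4.033333…, 5.45…, 7.395, 5.18…, 0.233333… → Σ = 22.291667…
T = 22.291667… / 10.565… = 2.109954… → 2.11

2.11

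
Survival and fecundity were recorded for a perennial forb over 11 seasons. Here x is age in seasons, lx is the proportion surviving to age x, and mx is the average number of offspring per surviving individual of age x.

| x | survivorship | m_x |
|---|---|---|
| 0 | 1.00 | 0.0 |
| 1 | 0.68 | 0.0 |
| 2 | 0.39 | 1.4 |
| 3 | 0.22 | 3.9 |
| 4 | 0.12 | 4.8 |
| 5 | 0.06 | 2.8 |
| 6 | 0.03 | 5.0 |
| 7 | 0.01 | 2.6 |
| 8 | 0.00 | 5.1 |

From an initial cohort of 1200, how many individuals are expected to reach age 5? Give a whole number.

Expected survivors = N0 · l_5 = 1200 × 0.06 = 72 → 72

72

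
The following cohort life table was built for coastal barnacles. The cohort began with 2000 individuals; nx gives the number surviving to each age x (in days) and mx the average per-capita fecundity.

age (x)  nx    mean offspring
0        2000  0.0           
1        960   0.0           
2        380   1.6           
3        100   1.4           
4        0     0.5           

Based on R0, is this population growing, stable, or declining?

declining

lx = nx/n0 = nx/2000: 1, 0.48, 0.19, 0.05, 0
R0 = Σ lx·mx = 0 + 0 + 0.304 + 0.07 + 0 = 0.374
R0 < 1, so the population is declining.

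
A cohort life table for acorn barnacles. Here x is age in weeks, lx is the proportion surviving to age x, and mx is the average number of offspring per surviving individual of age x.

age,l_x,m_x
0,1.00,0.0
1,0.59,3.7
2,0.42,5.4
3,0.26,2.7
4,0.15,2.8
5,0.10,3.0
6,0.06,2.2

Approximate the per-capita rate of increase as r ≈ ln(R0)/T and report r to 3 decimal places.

0.841

R0 = Σ lx·mx = 0 + 2.183 + 2.268 + 0.702 + 0.42 + 0.3 + 0.132 = 6.005
Σ x·lx·mx = 12.797; T = 12.797/6.005 = 2.13106…
r ≈ ln(R0)/T = ln(6.005)/2.13106… = 0.84118… → 0.841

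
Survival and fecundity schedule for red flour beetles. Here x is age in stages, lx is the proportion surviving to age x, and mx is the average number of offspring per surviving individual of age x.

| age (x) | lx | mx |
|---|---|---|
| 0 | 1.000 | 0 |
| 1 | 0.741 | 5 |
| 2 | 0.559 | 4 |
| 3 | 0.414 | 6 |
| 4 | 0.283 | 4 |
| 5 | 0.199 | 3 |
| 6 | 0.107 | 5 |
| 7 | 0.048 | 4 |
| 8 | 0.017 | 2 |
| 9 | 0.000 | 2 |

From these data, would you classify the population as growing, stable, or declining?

R0 = Σ lx·mx = 0 + 3.705 + 2.236 + 2.484 + 1.132 + 0.597 + 0.535 + 0.192 + 0.034 + 0 = 10.915
R0 > 1, so the population is growing.

growing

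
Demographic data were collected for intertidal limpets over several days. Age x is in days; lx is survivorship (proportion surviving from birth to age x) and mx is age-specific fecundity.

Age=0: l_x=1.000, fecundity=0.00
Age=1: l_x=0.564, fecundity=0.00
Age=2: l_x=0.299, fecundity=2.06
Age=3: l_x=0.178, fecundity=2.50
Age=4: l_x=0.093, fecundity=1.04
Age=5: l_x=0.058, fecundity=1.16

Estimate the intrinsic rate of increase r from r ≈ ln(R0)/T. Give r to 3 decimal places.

0.076

R0 = Σ lx·mx = 0 + 0 + 0.61594 + 0.445 + 0.09672 + 0.06728 = 1.22494
Σ x·lx·mx = 3.29016; T = 3.29016/1.22494 = 2.68598…
r ≈ ln(R0)/T = ln(1.22494)/2.68598… = 0.07554… → 0.076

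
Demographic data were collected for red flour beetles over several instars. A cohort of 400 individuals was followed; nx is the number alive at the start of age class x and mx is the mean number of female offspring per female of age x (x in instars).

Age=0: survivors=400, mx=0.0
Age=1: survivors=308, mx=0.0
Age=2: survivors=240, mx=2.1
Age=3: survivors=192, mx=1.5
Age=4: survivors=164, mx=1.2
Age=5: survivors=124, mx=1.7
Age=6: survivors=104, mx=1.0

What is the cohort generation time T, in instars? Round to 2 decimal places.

3.33

lx = nx/n0 = nx/400: 1, 0.77, 0.6, 0.48, 0.41, 0.31, 0.26
lx·mx: 0, 0, 1.26, 0.72, 0.492, 0.527, 0.26 → R0 = 3.259
x·lx·mx: 0, 0, 2.52, 2.16, 1.968, 2.635, 1.56 → Σ = 10.843
T = 10.843 / 3.259 = 3.327094… → 3.33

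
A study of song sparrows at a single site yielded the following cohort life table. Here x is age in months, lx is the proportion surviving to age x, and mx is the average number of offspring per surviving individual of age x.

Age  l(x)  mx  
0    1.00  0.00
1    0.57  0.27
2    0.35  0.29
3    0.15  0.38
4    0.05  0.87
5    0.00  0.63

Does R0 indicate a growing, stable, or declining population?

declining

R0 = Σ lx·mx = 0 + 0.1539 + 0.1015 + 0.057 + 0.0435 + 0 = 0.3559
R0 < 1, so the population is declining.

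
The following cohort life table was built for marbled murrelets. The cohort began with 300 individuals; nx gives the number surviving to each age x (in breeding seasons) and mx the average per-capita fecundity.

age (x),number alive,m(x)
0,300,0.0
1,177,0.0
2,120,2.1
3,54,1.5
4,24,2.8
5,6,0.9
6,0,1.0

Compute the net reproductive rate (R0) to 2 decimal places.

1.35

lx = nx/n0 = nx/300: 1, 0.59, 0.4, 0.18, 0.08, 0.02, 0
lx·mx by age: 0, 0, 0.84, 0.27, 0.224, 0.018, 0
R0 = Σ lx·mx = 1.352 → 1.35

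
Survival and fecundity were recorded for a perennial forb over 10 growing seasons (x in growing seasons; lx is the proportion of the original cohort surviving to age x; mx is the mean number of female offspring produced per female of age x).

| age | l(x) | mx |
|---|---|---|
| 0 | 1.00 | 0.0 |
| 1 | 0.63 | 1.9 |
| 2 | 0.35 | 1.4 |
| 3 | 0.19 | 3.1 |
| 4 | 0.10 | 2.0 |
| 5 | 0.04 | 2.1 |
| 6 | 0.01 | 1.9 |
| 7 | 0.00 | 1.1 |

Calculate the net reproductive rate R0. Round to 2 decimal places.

lx·mx by age: 0, 1.197, 0.49, 0.589, 0.2, 0.084, 0.019, 0
R0 = Σ lx·mx = 2.579 → 2.58

2.58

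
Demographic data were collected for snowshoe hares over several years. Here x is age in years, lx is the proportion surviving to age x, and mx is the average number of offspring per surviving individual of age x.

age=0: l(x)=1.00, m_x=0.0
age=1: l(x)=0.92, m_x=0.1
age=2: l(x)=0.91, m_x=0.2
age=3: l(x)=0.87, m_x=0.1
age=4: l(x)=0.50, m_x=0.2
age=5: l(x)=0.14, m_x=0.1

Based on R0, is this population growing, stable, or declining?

declining

R0 = Σ lx·mx = 0 + 0.092 + 0.182 + 0.087 + 0.1 + 0.014 = 0.475
R0 < 1, so the population is declining.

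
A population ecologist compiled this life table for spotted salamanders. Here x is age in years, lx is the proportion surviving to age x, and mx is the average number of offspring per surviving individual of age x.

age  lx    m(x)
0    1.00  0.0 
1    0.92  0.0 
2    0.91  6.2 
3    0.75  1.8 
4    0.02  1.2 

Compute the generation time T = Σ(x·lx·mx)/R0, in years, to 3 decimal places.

lx·mx: 0, 0, 5.642, 1.35, 0.024 → R0 = 7.016
x·lx·mx: 0, 0, 11.284, 4.05, 0.096 → Σ = 15.43
T = 15.43 / 7.016 = 2.199259… → 2.199

2.199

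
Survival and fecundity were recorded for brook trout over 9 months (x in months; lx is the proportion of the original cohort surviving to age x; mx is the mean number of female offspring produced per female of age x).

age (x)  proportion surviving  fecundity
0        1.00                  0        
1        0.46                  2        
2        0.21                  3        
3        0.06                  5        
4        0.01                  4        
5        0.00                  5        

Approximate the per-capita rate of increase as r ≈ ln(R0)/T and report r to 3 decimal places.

0.371

R0 = Σ lx·mx = 0 + 0.92 + 0.63 + 0.3 + 0.04 + 0 = 1.89
Σ x·lx·mx = 3.24; T = 3.24/1.89 = 1.71429…
r ≈ ln(R0)/T = ln(1.89)/1.71429… = 0.37134… → 0.371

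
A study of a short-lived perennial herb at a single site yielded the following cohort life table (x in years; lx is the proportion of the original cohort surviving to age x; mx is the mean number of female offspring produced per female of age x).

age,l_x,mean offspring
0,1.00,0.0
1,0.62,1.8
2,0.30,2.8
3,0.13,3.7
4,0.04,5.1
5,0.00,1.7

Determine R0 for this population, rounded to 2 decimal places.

lx·mx by age: 0, 1.116, 0.84, 0.481, 0.204, 0
R0 = Σ lx·mx = 2.641 → 2.64

2.64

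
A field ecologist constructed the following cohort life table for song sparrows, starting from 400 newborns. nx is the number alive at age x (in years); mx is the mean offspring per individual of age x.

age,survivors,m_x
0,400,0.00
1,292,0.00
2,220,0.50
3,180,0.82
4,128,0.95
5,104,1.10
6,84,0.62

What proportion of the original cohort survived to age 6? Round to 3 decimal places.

l_6 = n_6/n_0 = 84/400 = 0.21 → 0.210

0.210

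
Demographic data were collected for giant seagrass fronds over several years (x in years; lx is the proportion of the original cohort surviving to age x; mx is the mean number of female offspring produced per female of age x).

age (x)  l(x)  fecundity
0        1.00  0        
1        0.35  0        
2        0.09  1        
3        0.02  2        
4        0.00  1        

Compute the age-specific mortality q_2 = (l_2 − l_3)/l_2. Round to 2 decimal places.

q_2 = (l_2 − l_3) / l_2 = (0.09 − 0.02) / 0.09
     = 0.07 / 0.09 = 0.777778… → 0.78

0.78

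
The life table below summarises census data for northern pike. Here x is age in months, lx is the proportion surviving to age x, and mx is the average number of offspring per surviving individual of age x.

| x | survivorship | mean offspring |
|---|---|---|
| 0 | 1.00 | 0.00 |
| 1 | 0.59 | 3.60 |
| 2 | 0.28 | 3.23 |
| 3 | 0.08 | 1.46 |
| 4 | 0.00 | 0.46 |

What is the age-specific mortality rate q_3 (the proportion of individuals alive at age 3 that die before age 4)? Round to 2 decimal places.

1.00

q_3 = (l_3 − l_4) / l_3 = (0.08 − 0) / 0.08
     = 0.08 / 0.08 = 1 → 1.00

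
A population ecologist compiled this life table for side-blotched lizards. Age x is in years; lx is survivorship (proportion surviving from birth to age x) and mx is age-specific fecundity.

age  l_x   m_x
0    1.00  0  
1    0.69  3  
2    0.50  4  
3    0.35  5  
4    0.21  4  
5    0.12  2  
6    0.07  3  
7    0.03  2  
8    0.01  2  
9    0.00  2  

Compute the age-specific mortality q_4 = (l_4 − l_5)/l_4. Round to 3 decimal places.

q_4 = (l_4 − l_5) / l_4 = (0.21 − 0.12) / 0.21
     = 0.09 / 0.21 = 0.428571… → 0.429

0.429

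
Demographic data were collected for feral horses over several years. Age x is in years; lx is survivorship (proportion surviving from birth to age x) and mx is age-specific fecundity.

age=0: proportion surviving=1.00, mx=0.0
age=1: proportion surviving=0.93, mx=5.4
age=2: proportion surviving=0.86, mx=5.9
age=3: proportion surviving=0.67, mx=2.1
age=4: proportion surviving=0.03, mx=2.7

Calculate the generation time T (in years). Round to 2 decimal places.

lx·mx: 0, 5.022, 5.074, 1.407, 0.081 → R0 = 11.584
x·lx·mx: 0, 5.022, 10.148, 4.221, 0.324 → Σ = 19.715
T = 19.715 / 11.584 = 1.701916… → 1.70

1.70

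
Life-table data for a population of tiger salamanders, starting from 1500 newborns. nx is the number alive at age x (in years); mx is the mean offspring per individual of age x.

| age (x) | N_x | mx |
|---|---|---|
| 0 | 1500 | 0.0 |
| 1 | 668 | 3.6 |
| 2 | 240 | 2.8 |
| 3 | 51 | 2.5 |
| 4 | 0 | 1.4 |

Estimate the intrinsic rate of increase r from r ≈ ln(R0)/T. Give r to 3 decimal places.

lx = nx/n0 = nx/1500: 1, 0.44533…, 0.16, 0.034, 0
R0 = Σ lx·mx = 0 + 1.6032… + 0.448 + 0.085 + 0 = 2.1362…
Σ x·lx·mx = 2.7542…; T = 2.7542…/2.1362… = 1.2893…
r ≈ ln(R0)/T = ln(2.1362…)/1.2893… = 0.58871… → 0.589

0.589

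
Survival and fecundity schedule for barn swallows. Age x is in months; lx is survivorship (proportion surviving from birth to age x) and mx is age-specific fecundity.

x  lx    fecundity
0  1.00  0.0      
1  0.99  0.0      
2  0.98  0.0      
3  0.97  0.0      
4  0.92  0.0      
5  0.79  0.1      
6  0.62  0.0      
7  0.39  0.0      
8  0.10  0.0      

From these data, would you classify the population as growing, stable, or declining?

declining

R0 = Σ lx·mx = 0 + 0 + 0 + 0 + 0 + 0.079 + 0 + 0 + 0 = 0.079
R0 < 1, so the population is declining.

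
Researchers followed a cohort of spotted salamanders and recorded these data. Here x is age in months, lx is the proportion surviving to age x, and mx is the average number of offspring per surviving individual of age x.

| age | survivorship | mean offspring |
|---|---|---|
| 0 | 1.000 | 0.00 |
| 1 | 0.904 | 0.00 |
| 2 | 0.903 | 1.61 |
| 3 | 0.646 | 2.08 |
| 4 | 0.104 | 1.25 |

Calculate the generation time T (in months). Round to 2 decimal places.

2.55

lx·mx: 0, 0, 1.45383, 1.34368, 0.13 → R0 = 2.92751
x·lx·mx: 0, 0, 2.90766, 4.03104, 0.52 → Σ = 7.4587
T = 7.4587 / 2.92751 = 2.547797… → 2.55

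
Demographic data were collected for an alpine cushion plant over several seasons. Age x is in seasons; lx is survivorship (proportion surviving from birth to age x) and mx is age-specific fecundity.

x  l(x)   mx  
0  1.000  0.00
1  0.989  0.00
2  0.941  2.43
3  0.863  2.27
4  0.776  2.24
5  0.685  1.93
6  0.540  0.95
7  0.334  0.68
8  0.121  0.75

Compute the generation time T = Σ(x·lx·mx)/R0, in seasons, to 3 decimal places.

lx·mx: 0, 0, 2.28663, 1.95901, 1.73824, 1.32205, 0.513, 0.22712, 0.09075 → R0 = 8.1368
x·lx·mx: 0, 0, 4.57326, 5.87703, 6.95296, 6.61025, 3.078, 1.58984, 0.726 → Σ = 29.40734
T = 29.40734 / 8.1368 = 3.614116… → 3.614

3.614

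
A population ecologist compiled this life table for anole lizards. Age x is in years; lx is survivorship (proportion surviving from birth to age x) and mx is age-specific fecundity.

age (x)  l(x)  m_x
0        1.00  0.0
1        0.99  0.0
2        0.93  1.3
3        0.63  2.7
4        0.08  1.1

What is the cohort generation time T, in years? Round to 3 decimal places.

lx·mx: 0, 0, 1.209, 1.701, 0.088 → R0 = 2.998
x·lx·mx: 0, 0, 2.418, 5.103, 0.352 → Σ = 7.873
T = 7.873 / 2.998 = 2.626084… → 2.626

2.626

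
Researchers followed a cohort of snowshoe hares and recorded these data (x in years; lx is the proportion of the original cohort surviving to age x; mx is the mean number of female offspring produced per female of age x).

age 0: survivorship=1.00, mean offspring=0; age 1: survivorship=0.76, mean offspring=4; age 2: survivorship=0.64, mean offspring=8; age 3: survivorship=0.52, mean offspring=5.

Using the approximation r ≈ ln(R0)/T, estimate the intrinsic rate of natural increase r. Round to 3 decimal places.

1.213

R0 = Σ lx·mx = 0 + 3.04 + 5.12 + 2.6 = 10.76
Σ x·lx·mx = 21.08; T = 21.08/10.76 = 1.95911…
r ≈ ln(R0)/T = ln(10.76)/1.95911… = 1.21271… → 1.213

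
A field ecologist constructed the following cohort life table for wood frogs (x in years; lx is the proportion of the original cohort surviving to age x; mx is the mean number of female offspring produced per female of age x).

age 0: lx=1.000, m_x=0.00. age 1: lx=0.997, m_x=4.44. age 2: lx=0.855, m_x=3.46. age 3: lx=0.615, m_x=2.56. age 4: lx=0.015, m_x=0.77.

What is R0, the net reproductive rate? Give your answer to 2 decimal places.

lx·mx by age: 0, 4.42668, 2.9583, 1.5744, 0.01155
R0 = Σ lx·mx = 8.97093 → 8.97

8.97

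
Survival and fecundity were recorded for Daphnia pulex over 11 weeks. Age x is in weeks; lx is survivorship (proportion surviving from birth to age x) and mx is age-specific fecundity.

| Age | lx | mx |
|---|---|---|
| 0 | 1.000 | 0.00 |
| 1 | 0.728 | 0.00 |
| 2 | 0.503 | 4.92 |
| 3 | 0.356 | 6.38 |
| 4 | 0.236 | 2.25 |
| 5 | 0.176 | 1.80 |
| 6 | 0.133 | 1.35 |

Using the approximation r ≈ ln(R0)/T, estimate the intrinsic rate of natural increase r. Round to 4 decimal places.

R0 = Σ lx·mx = 0 + 0 + 2.47476 + 2.27128 + 0.531 + 0.3168 + 0.17955 = 5.77339
Σ x·lx·mx = 16.54866; T = 16.54866/5.77339 = 2.86637…
r ≈ ln(R0)/T = ln(5.77339)/2.86637… = 0.611666… → 0.6117

0.6117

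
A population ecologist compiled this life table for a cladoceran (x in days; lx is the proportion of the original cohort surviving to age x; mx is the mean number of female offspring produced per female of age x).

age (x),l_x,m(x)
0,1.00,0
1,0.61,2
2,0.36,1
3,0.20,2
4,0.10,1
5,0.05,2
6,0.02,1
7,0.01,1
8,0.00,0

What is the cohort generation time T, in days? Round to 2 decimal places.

1.91

lx·mx: 0, 1.22, 0.36, 0.4, 0.1, 0.1, 0.02, 0.01, 0 → R0 = 2.21
x·lx·mx: 0, 1.22, 0.72, 1.2, 0.4, 0.5, 0.12, 0.07, 0 → Σ = 4.23
T = 4.23 / 2.21 = 1.914027… → 1.91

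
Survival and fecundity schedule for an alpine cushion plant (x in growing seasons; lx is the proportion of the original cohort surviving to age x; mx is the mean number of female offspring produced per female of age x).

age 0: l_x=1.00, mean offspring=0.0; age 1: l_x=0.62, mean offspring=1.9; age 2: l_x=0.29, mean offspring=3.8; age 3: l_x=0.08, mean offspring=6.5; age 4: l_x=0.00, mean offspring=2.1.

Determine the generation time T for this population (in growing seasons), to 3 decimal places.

lx·mx: 0, 1.178, 1.102, 0.52, 0 → R0 = 2.8
x·lx·mx: 0, 1.178, 2.204, 1.56, 0 → Σ = 4.942
T = 4.942 / 2.8 = 1.765 → 1.765

1.765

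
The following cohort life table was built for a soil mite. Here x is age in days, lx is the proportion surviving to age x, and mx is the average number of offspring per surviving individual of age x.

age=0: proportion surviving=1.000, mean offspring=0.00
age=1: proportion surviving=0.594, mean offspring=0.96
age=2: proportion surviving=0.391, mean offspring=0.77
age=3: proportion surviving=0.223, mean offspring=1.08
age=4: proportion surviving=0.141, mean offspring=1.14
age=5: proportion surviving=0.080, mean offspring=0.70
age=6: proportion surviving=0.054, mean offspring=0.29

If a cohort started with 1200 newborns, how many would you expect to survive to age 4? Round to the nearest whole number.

Expected survivors = N0 · l_4 = 1200 × 0.141 = 169.2 → 169

169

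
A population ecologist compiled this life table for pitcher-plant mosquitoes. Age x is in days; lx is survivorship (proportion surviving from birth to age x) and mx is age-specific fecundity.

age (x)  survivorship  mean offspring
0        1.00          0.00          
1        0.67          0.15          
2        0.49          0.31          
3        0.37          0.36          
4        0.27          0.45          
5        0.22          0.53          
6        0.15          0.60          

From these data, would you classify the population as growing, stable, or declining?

R0 = Σ lx·mx = 0 + 0.1005 + 0.1519 + 0.1332 + 0.1215 + 0.1166 + 0.09 = 0.7137
R0 < 1, so the population is declining.

declining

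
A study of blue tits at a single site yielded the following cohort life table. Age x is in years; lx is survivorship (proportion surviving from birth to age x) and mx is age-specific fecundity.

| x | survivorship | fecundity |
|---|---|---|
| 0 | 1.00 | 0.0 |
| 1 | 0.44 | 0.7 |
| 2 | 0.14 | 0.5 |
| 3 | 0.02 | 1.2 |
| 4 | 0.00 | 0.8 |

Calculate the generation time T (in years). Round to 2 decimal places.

1.29

lx·mx: 0, 0.308, 0.07, 0.024, 0 → R0 = 0.402
x·lx·mx: 0, 0.308, 0.14, 0.072, 0 → Σ = 0.52
T = 0.52 / 0.402 = 1.293532… → 1.29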